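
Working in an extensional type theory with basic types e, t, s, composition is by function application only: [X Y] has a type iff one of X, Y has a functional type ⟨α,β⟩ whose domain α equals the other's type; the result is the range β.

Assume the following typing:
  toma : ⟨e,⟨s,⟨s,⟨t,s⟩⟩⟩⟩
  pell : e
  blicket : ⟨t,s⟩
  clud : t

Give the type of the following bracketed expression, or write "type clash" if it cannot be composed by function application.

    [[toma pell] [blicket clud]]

⟨s,⟨t,s⟩⟩

[toma pell]: ⟨e,⟨s,⟨s,⟨t,s⟩⟩⟩⟩ applied to e yields ⟨s,⟨s,⟨t,s⟩⟩⟩.
[blicket clud]: ⟨t,s⟩ applied to t yields s.
[[toma pell] [blicket clud]]: ⟨s,⟨s,⟨t,s⟩⟩⟩ applied to s yields ⟨s,⟨t,s⟩⟩.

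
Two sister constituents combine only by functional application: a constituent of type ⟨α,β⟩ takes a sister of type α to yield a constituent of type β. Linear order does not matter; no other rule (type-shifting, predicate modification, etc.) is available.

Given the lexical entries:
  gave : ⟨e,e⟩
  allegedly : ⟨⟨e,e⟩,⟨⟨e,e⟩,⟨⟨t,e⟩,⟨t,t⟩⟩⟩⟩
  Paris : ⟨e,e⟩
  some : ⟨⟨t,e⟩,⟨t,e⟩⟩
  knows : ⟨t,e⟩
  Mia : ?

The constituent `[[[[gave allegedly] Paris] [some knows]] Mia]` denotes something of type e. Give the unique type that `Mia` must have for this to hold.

For [[[[gave allegedly] Paris] [some knows]] Mia] to have type e with [[[gave allegedly] Paris] [some knows]] of type ⟨t,t⟩, Mia must be the function: Mia : ⟨⟨t,t⟩,e⟩.

⟨⟨t,t⟩,e⟩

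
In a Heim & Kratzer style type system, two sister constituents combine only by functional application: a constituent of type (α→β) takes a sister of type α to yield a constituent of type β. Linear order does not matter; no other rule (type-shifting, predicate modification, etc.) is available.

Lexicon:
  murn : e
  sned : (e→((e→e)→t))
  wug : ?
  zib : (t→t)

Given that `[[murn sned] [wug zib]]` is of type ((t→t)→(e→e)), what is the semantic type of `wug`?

((t→t)→(((e→e)→t)→((t→t)→(e→e))))

[[murn sned] [wug zib]] must have type ((t→t)→(e→e)). The sister [murn sned] has type ((e→e)→t); that is not a function onto ((t→t)→(e→e)), so [wug zib] must be the functor, of type (((e→e)→t)→((t→t)→(e→e))).
[wug zib] must have type (((e→e)→t)→((t→t)→(e→e))). The sister zib has type (t→t); that is not a function onto (((e→e)→t)→((t→t)→(e→e))), so wug must be the functor, of type ((t→t)→(((e→e)→t)→((t→t)→(e→e)))).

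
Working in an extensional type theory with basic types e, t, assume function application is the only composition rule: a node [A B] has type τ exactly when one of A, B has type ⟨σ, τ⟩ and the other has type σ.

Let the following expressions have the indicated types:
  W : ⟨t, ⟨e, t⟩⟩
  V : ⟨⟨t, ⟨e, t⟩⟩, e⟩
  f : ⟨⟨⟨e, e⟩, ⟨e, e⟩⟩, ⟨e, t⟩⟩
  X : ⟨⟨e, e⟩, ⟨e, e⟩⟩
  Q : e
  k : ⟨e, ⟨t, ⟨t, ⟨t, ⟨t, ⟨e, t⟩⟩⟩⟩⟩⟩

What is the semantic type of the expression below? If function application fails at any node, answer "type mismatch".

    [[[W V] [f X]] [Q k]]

[W V]: V is ⟨⟨t, ⟨e, t⟩⟩, e⟩, W is ⟨t, ⟨e, t⟩⟩; result e.
[f X]: f is ⟨⟨⟨e, e⟩, ⟨e, e⟩⟩, ⟨e, t⟩⟩, X is ⟨⟨e, e⟩, ⟨e, e⟩⟩; result ⟨e, t⟩.
[[W V] [f X]]: [f X] is ⟨e, t⟩, [W V] is e; result t.
[Q k]: k is ⟨e, ⟨t, ⟨t, ⟨t, ⟨t, ⟨e, t⟩⟩⟩⟩⟩⟩, Q is e; result ⟨t, ⟨t, ⟨t, ⟨t, ⟨e, t⟩⟩⟩⟩⟩.
[[[W V] [f X]] [Q k]]: [Q k] is ⟨t, ⟨t, ⟨t, ⟨t, ⟨e, t⟩⟩⟩⟩⟩, [[W V] [f X]] is t; result ⟨t, ⟨t, ⟨t, ⟨e, t⟩⟩⟩⟩.

⟨t, ⟨t, ⟨t, ⟨e, t⟩⟩⟩⟩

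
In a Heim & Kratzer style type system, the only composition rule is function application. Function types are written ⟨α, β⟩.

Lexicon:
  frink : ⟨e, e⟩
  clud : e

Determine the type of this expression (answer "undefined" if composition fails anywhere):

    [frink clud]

e

[frink clud] — frink of type ⟨e, e⟩ combines with clud of type e: type e.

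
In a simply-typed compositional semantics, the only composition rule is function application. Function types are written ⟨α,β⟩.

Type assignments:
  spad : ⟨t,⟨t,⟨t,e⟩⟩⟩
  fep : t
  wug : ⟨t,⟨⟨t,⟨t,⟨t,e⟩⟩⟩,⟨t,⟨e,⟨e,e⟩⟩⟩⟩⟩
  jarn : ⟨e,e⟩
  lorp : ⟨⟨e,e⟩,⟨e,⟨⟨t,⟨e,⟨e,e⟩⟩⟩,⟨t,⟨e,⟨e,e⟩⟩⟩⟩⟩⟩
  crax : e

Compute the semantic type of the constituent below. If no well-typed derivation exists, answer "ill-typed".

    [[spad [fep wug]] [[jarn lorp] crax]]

⟨t,⟨e,⟨e,e⟩⟩⟩

At [fep wug], wug : ⟨t,⟨⟨t,⟨t,⟨t,e⟩⟩⟩,⟨t,⟨e,⟨e,e⟩⟩⟩⟩⟩ takes fep : t, giving ⟨⟨t,⟨t,⟨t,e⟩⟩⟩,⟨t,⟨e,⟨e,e⟩⟩⟩⟩.
At [spad [fep wug]], [fep wug] : ⟨⟨t,⟨t,⟨t,e⟩⟩⟩,⟨t,⟨e,⟨e,e⟩⟩⟩⟩ takes spad : ⟨t,⟨t,⟨t,e⟩⟩⟩, giving ⟨t,⟨e,⟨e,e⟩⟩⟩.
At [jarn lorp], lorp : ⟨⟨e,e⟩,⟨e,⟨⟨t,⟨e,⟨e,e⟩⟩⟩,⟨t,⟨e,⟨e,e⟩⟩⟩⟩⟩⟩ takes jarn : ⟨e,e⟩, giving ⟨e,⟨⟨t,⟨e,⟨e,e⟩⟩⟩,⟨t,⟨e,⟨e,e⟩⟩⟩⟩⟩.
At [[jarn lorp] crax], [jarn lorp] : ⟨e,⟨⟨t,⟨e,⟨e,e⟩⟩⟩,⟨t,⟨e,⟨e,e⟩⟩⟩⟩⟩ takes crax : e, giving ⟨⟨t,⟨e,⟨e,e⟩⟩⟩,⟨t,⟨e,⟨e,e⟩⟩⟩⟩.
At [[spad [fep wug]] [[jarn lorp] crax]], [[jarn lorp] crax] : ⟨⟨t,⟨e,⟨e,e⟩⟩⟩,⟨t,⟨e,⟨e,e⟩⟩⟩⟩ takes [spad [fep wug]] : ⟨t,⟨e,⟨e,e⟩⟩⟩, giving ⟨t,⟨e,⟨e,e⟩⟩⟩.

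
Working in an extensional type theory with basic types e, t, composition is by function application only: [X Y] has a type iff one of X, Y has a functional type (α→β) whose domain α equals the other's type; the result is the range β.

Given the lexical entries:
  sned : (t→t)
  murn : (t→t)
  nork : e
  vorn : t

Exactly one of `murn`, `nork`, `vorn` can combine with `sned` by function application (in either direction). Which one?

murn : (t→t) — does not combine with sned.
nork : e — does not combine with sned.
vorn — combines: sned : (t→t) takes vorn : t as argument, giving t.

vorn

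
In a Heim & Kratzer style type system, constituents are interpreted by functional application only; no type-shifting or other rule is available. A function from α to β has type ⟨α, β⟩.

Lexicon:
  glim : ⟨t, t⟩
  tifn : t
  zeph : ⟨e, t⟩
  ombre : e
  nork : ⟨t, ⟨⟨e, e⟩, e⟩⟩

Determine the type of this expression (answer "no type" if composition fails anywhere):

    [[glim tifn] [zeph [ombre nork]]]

[glim tifn]: ⟨t, t⟩ applied to t yields t.
[ombre nork]: e with ⟨t, ⟨⟨e, e⟩, e⟩⟩ — neither is a function whose domain matches the other; composition fails here.

no type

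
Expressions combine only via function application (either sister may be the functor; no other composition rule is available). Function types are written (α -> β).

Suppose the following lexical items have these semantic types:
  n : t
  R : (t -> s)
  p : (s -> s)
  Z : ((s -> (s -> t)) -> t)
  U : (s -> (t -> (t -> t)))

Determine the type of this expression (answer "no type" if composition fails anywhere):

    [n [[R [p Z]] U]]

[p Z]: (s -> s) and ((s -> (s -> t)) -> t) cannot combine by function application — type clash.

no type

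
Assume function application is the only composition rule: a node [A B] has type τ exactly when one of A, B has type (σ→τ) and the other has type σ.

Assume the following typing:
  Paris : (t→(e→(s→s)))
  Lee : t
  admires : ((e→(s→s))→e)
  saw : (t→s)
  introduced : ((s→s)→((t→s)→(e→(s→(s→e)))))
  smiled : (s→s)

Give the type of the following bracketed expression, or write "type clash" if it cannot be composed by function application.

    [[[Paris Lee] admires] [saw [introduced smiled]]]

(s→(s→e))

[Paris Lee]: functor Paris : (t→(e→(s→s))), argument Lee : t; result (e→(s→s)).
[[Paris Lee] admires]: functor admires : ((e→(s→s))→e), argument [Paris Lee] : (e→(s→s)); result e.
[introduced smiled]: functor introduced : ((s→s)→((t→s)→(e→(s→(s→e))))), argument smiled : (s→s); result ((t→s)→(e→(s→(s→e)))).
[saw [introduced smiled]]: functor [introduced smiled] : ((t→s)→(e→(s→(s→e)))), argument saw : (t→s); result (e→(s→(s→e))).
[[[Paris Lee] admires] [saw [introduced smiled]]]: functor [saw [introduced smiled]] : (e→(s→(s→e))), argument [[Paris Lee] admires] : e; result (s→(s→e)).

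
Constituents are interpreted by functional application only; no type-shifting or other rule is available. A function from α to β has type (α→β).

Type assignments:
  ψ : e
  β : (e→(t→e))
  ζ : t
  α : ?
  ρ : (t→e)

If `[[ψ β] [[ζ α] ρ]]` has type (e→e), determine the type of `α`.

(t→((t→e)→((t→e)→(e→e))))

[[ψ β] [[ζ α] ρ]] is required to be (e→e). [ψ β] : (t→e) cannot yield (e→e) as functor, so [[ζ α] ρ] : ((t→e)→(e→e)).
[[ζ α] ρ] is required to be ((t→e)→(e→e)). ρ : (t→e) cannot yield ((t→e)→(e→e)) as functor, so [ζ α] : ((t→e)→((t→e)→(e→e))).
[ζ α] is required to be ((t→e)→((t→e)→(e→e))). ζ : t cannot yield ((t→e)→((t→e)→(e→e))) as functor, so α : (t→((t→e)→((t→e)→(e→e)))).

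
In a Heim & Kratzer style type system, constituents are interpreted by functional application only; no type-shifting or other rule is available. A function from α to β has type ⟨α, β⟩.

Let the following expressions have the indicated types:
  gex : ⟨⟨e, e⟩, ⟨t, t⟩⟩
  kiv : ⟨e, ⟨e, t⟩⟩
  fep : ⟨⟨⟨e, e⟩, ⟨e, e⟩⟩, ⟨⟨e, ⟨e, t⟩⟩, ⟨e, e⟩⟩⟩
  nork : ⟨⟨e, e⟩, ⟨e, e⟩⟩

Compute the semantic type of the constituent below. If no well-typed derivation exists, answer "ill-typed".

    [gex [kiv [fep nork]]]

⟨t, t⟩

[fep nork]: ⟨⟨⟨e, e⟩, ⟨e, e⟩⟩, ⟨⟨e, ⟨e, t⟩⟩, ⟨e, e⟩⟩⟩ applied to ⟨⟨e, e⟩, ⟨e, e⟩⟩ yields ⟨⟨e, ⟨e, t⟩⟩, ⟨e, e⟩⟩.
[kiv [fep nork]]: ⟨⟨e, ⟨e, t⟩⟩, ⟨e, e⟩⟩ applied to ⟨e, ⟨e, t⟩⟩ yields ⟨e, e⟩.
[gex [kiv [fep nork]]]: ⟨⟨e, e⟩, ⟨t, t⟩⟩ applied to ⟨e, e⟩ yields ⟨t, t⟩.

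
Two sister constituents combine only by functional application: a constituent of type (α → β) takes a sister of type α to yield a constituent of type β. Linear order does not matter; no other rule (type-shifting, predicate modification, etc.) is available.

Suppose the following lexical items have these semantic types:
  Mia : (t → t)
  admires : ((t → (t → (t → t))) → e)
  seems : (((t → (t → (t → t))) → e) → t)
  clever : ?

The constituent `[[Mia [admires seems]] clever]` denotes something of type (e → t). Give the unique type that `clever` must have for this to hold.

For [[Mia [admires seems]] clever] to have type (e → t) with [Mia [admires seems]] of type t, clever must be the function: clever : (t → (e → t)).

(t → (e → t))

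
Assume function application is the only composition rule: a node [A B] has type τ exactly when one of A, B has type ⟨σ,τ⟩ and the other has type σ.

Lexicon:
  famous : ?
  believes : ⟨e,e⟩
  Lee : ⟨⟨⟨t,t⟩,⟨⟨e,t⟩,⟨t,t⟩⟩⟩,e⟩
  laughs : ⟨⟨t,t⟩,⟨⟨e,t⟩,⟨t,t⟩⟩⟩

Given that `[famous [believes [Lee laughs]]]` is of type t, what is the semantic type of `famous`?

For [famous [believes [Lee laughs]]] to have type t with [believes [Lee laughs]] of type e, famous must be the function: famous : ⟨e,t⟩.

⟨e,t⟩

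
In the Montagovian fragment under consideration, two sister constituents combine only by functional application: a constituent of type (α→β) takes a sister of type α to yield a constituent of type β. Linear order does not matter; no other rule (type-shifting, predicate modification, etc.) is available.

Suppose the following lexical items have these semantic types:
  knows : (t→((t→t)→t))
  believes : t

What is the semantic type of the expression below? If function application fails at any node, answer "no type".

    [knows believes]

((t→t)→t)

[knows believes]: (t→((t→t)→t)) applied to t yields ((t→t)→t).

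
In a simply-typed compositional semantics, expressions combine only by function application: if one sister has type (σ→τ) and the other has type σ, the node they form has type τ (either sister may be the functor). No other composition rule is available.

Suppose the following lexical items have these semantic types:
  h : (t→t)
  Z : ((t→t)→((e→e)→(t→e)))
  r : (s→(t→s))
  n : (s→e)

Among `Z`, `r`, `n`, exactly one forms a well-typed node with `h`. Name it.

Z — combines: Z : ((t→t)→((e→e)→(t→e))) takes h : (t→t) as argument, giving ((e→e)→(t→e)).
r : (s→(t→s)) — h needs t; r needs s; neither fits.
n : (s→e) — h needs t; n needs s; neither fits.

Z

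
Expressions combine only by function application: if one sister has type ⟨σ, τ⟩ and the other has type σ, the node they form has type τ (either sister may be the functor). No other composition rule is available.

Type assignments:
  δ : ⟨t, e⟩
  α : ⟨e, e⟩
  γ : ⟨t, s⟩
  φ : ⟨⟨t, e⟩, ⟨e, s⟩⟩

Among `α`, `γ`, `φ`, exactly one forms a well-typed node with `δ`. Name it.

φ

α : ⟨e, e⟩ — δ needs t; α needs e; neither fits.
γ : ⟨t, s⟩ — δ needs t; γ needs t; neither fits.
φ — combines: φ : ⟨⟨t, e⟩, ⟨e, s⟩⟩ takes δ : ⟨t, e⟩ as argument, giving ⟨e, s⟩.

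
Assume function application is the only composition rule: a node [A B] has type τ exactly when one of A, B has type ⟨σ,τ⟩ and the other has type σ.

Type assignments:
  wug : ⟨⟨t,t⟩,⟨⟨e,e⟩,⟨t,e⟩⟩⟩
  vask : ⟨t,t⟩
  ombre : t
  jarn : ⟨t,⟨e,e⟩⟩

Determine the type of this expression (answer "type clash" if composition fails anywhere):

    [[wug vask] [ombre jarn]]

[wug vask]: ⟨⟨t,t⟩,⟨⟨e,e⟩,⟨t,e⟩⟩⟩ applied to ⟨t,t⟩ yields ⟨⟨e,e⟩,⟨t,e⟩⟩.
[ombre jarn]: ⟨t,⟨e,e⟩⟩ applied to t yields ⟨e,e⟩.
[[wug vask] [ombre jarn]]: ⟨⟨e,e⟩,⟨t,e⟩⟩ applied to ⟨e,e⟩ yields ⟨t,e⟩.

⟨t,e⟩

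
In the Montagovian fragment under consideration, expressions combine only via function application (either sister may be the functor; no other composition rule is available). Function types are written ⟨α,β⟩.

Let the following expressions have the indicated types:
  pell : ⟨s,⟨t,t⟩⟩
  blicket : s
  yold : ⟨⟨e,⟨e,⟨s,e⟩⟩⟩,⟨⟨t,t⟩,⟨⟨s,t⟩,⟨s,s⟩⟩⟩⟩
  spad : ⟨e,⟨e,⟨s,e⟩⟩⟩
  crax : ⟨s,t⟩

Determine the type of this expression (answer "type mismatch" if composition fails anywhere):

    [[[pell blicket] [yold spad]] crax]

[pell blicket]: ⟨s,⟨t,t⟩⟩ applied to s yields ⟨t,t⟩.
[yold spad]: ⟨⟨e,⟨e,⟨s,e⟩⟩⟩,⟨⟨t,t⟩,⟨⟨s,t⟩,⟨s,s⟩⟩⟩⟩ applied to ⟨e,⟨e,⟨s,e⟩⟩⟩ yields ⟨⟨t,t⟩,⟨⟨s,t⟩,⟨s,s⟩⟩⟩.
[[pell blicket] [yold spad]]: ⟨⟨t,t⟩,⟨⟨s,t⟩,⟨s,s⟩⟩⟩ applied to ⟨t,t⟩ yields ⟨⟨s,t⟩,⟨s,s⟩⟩.
[[[pell blicket] [yold spad]] crax]: ⟨⟨s,t⟩,⟨s,s⟩⟩ applied to ⟨s,t⟩ yields ⟨s,s⟩.

⟨s,s⟩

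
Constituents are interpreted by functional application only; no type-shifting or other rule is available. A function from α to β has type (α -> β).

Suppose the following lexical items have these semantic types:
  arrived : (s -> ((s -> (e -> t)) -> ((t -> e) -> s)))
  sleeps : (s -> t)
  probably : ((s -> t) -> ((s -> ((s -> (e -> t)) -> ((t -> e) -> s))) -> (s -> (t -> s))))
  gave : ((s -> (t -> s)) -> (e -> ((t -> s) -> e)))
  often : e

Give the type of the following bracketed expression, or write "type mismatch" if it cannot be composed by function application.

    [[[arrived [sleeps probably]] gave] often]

At [sleeps probably], probably : ((s -> t) -> ((s -> ((s -> (e -> t)) -> ((t -> e) -> s))) -> (s -> (t -> s)))) takes sleeps : (s -> t), giving ((s -> ((s -> (e -> t)) -> ((t -> e) -> s))) -> (s -> (t -> s))).
At [arrived [sleeps probably]], [sleeps probably] : ((s -> ((s -> (e -> t)) -> ((t -> e) -> s))) -> (s -> (t -> s))) takes arrived : (s -> ((s -> (e -> t)) -> ((t -> e) -> s))), giving (s -> (t -> s)).
At [[arrived [sleeps probably]] gave], gave : ((s -> (t -> s)) -> (e -> ((t -> s) -> e))) takes [arrived [sleeps probably]] : (s -> (t -> s)), giving (e -> ((t -> s) -> e)).
At [[[arrived [sleeps probably]] gave] often], [[arrived [sleeps probably]] gave] : (e -> ((t -> s) -> e)) takes often : e, giving ((t -> s) -> e).

((t -> s) -> e)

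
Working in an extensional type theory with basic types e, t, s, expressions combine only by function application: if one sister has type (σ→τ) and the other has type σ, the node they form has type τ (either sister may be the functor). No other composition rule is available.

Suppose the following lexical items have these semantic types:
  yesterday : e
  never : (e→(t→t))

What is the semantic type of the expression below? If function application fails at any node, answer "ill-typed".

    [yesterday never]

(t→t)

[yesterday never]: functor never : (e→(t→t)), argument yesterday : e; result (t→t).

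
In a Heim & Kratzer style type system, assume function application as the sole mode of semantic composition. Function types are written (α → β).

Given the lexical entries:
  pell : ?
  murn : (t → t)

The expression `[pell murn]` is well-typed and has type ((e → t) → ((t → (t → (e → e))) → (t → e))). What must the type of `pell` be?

((t → t) → ((e → t) → ((t → (t → (e → e))) → (t → e))))

At [pell murn] (required: ((e → t) → ((t → (t → (e → e))) → (t → e)))): murn is (t → t), which is not a function with range ((e → t) → ((t → (t → (e → e))) → (t → e))); hence pell is the functor — type ((t → t) → ((e → t) → ((t → (t → (e → e))) → (t → e)))).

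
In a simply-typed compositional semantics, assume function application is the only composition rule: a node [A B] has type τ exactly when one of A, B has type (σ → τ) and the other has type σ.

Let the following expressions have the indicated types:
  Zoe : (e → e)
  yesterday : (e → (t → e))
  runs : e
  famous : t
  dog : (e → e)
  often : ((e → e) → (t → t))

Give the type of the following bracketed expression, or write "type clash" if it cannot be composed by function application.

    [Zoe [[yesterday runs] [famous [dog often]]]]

e

[yesterday runs]: (e → (t → e)) applied to e yields (t → e).
[dog often]: ((e → e) → (t → t)) applied to (e → e) yields (t → t).
[famous [dog often]]: (t → t) applied to t yields t.
[[yesterday runs] [famous [dog often]]]: (t → e) applied to t yields e.
[Zoe [[yesterday runs] [famous [dog often]]]]: (e → e) applied to e yields e.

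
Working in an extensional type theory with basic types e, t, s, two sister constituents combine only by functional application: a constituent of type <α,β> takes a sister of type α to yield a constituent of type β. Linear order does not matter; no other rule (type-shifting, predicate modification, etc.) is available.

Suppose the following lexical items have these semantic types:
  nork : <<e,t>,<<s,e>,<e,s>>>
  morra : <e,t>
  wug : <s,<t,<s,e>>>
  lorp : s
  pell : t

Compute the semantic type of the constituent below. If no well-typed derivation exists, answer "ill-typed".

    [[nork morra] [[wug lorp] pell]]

[nork morra] — nork of type <<e,t>,<<s,e>,<e,s>>> combines with morra of type <e,t>: type <<s,e>,<e,s>>.
[wug lorp] — wug of type <s,<t,<s,e>>> combines with lorp of type s: type <t,<s,e>>.
[[wug lorp] pell] — [wug lorp] of type <t,<s,e>> combines with pell of type t: type <s,e>.
[[nork morra] [[wug lorp] pell]] — [nork morra] of type <<s,e>,<e,s>> combines with [[wug lorp] pell] of type <s,e>: type <e,s>.

<e,s>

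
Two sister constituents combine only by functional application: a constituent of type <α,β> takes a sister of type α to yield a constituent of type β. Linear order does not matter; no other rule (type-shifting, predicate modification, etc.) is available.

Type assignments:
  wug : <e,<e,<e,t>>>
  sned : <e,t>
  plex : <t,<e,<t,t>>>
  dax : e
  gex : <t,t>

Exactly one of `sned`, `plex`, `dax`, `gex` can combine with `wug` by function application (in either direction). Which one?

sned : <e,t> — no; wug wants e, and sned wants e.
plex : <t,<e,<t,t>>> — no; wug wants e, and plex wants t.
dax — combines: wug : <e,<e,<e,t>>> takes dax : e as argument, giving <e,<e,t>>.
gex : <t,t> — no; wug wants e, and gex wants t.

dax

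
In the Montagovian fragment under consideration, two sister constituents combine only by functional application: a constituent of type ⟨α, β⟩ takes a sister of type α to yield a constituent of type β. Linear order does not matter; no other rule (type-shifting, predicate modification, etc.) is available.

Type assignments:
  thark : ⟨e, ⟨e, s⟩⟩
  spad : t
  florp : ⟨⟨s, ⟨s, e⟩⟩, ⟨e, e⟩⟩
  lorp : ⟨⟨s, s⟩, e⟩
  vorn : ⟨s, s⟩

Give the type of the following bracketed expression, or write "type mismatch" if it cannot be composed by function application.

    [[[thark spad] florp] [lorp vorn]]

type mismatch

[thark spad]: ⟨e, ⟨e, s⟩⟩ and t cannot combine by function application — type clash.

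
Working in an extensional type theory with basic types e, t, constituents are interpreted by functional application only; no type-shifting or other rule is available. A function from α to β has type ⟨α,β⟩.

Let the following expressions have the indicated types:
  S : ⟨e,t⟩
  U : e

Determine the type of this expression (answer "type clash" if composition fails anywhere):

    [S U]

[S U] — S of type ⟨e,t⟩ combines with U of type e: type t.

t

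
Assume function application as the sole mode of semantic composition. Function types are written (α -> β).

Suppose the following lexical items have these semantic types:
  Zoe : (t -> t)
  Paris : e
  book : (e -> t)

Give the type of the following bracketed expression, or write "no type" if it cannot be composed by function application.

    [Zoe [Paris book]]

[Paris book]: (e -> t) applied to e yields t.
[Zoe [Paris book]]: (t -> t) applied to t yields t.

t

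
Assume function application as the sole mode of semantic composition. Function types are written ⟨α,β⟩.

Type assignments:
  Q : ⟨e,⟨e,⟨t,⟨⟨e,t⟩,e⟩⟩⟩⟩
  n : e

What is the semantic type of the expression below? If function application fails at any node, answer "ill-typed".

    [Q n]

⟨e,⟨t,⟨⟨e,t⟩,e⟩⟩⟩

At [Q n], Q : ⟨e,⟨e,⟨t,⟨⟨e,t⟩,e⟩⟩⟩⟩ takes n : e, giving ⟨e,⟨t,⟨⟨e,t⟩,e⟩⟩⟩.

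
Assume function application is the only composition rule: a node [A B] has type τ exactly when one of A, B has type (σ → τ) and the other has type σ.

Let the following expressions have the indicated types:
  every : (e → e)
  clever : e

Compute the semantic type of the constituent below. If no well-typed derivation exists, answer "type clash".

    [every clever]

[every clever]: (e → e) applied to e yields e.

e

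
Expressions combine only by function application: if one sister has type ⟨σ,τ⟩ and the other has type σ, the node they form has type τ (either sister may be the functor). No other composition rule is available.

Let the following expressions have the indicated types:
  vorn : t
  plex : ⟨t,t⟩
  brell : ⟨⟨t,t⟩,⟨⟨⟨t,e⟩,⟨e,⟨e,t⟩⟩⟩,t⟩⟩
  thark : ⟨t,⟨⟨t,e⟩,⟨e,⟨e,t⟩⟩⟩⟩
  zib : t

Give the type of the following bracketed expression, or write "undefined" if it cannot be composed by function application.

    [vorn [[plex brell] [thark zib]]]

undefined

[plex brell]: functor brell : ⟨⟨t,t⟩,⟨⟨⟨t,e⟩,⟨e,⟨e,t⟩⟩⟩,t⟩⟩, argument plex : ⟨t,t⟩; result ⟨⟨⟨t,e⟩,⟨e,⟨e,t⟩⟩⟩,t⟩.
[thark zib]: functor thark : ⟨t,⟨⟨t,e⟩,⟨e,⟨e,t⟩⟩⟩⟩, argument zib : t; result ⟨⟨t,e⟩,⟨e,⟨e,t⟩⟩⟩.
[[plex brell] [thark zib]]: functor [plex brell] : ⟨⟨⟨t,e⟩,⟨e,⟨e,t⟩⟩⟩,t⟩, argument [thark zib] : ⟨⟨t,e⟩,⟨e,⟨e,t⟩⟩⟩; result t.
[vorn [[plex brell] [thark zib]]]: t and t cannot combine by function application — type clash.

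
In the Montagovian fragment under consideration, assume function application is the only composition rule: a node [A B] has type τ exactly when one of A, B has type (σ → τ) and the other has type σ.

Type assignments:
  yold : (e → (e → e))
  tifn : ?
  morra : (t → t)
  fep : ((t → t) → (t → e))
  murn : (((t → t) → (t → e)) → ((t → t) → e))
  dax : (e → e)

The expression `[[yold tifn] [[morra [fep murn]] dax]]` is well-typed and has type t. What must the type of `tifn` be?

((e → (e → e)) → (e → t))

[[yold tifn] [[morra [fep murn]] dax]] is required to be t. [[morra [fep murn]] dax] : e cannot yield t as functor, so [yold tifn] : (e → t).
[yold tifn] is required to be (e → t). yold : (e → (e → e)) cannot yield (e → t) as functor, so tifn : ((e → (e → e)) → (e → t)).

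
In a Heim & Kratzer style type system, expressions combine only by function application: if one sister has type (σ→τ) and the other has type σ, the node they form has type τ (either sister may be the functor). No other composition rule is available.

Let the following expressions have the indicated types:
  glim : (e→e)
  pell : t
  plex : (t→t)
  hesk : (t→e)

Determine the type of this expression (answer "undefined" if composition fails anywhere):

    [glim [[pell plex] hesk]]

e

[pell plex]: functor plex : (t→t), argument pell : t; result t.
[[pell plex] hesk]: functor hesk : (t→e), argument [pell plex] : t; result e.
[glim [[pell plex] hesk]]: functor glim : (e→e), argument [[pell plex] hesk] : e; result e.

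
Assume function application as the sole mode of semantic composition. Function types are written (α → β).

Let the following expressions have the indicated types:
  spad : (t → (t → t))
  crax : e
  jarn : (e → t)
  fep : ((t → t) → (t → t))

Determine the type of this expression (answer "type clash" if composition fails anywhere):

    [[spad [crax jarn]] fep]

At [crax jarn], jarn : (e → t) takes crax : e, giving t.
At [spad [crax jarn]], spad : (t → (t → t)) takes [crax jarn] : t, giving (t → t).
At [[spad [crax jarn]] fep], fep : ((t → t) → (t → t)) takes [spad [crax jarn]] : (t → t), giving (t → t).

(t → t)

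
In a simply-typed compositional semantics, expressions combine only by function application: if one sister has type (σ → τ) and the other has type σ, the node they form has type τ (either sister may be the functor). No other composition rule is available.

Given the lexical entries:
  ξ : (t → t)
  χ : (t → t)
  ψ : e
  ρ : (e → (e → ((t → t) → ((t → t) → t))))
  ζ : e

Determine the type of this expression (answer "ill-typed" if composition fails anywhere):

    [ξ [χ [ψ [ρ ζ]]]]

[ρ ζ]: ρ is (e → (e → ((t → t) → ((t → t) → t)))), ζ is e; result (e → ((t → t) → ((t → t) → t))).
[ψ [ρ ζ]]: [ρ ζ] is (e → ((t → t) → ((t → t) → t))), ψ is e; result ((t → t) → ((t → t) → t)).
[χ [ψ [ρ ζ]]]: [ψ [ρ ζ]] is ((t → t) → ((t → t) → t)), χ is (t → t); result ((t → t) → t).
[ξ [χ [ψ [ρ ζ]]]]: [χ [ψ [ρ ζ]]] is ((t → t) → t), ξ is (t → t); result t.

t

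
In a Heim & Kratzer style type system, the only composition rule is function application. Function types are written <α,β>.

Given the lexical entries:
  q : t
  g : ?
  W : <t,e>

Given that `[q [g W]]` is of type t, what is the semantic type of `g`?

[q [g W]] is required to be t. q : t cannot yield t as functor, so [g W] : <t,t>.
[g W] is required to be <t,t>. W : <t,e> cannot yield <t,t> as functor, so g : <<t,e>,<t,t>>.

<<t,e>,<t,t>>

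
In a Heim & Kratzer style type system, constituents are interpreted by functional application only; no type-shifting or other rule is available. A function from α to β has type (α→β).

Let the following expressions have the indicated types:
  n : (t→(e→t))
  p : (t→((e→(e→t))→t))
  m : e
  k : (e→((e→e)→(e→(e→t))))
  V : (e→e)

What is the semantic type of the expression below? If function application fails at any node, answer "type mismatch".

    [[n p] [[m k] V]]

[n p]: (t→(e→t)) and (t→((e→(e→t))→t)) cannot combine by function application — type clash.

type mismatch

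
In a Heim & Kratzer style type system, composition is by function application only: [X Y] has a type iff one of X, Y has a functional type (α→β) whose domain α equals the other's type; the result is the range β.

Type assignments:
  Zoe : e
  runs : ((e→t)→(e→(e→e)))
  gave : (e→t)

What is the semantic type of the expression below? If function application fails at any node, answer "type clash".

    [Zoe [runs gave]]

[runs gave]: runs is ((e→t)→(e→(e→e))), gave is (e→t); result (e→(e→e)).
[Zoe [runs gave]]: [runs gave] is (e→(e→e)), Zoe is e; result (e→e).

(e→e)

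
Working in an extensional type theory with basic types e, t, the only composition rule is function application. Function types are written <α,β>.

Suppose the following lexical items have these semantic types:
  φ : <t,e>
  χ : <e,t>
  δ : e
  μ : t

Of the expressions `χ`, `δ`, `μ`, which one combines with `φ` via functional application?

μ

χ : <e,t> — φ needs t; χ needs e; neither fits.
δ : e — φ needs t; δ needs nothing (atomic); neither fits.
μ — combines: φ : <t,e> takes μ : t as argument, giving e.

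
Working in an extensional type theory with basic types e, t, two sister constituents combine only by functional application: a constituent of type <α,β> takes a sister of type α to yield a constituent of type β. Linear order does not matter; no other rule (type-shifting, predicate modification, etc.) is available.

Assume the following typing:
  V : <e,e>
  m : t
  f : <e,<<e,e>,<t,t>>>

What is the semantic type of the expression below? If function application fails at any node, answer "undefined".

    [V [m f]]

[m f]: t with <e,<<e,e>,<t,t>>> — neither is a function whose domain matches the other; composition fails here.

undefined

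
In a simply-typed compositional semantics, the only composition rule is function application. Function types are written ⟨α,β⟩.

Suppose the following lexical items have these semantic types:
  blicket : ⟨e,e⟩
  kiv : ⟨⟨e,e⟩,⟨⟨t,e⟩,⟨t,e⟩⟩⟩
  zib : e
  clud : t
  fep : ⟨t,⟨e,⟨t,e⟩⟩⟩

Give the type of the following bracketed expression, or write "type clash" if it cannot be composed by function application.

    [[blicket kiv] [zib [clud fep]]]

⟨t,e⟩

At [blicket kiv], kiv : ⟨⟨e,e⟩,⟨⟨t,e⟩,⟨t,e⟩⟩⟩ takes blicket : ⟨e,e⟩, giving ⟨⟨t,e⟩,⟨t,e⟩⟩.
At [clud fep], fep : ⟨t,⟨e,⟨t,e⟩⟩⟩ takes clud : t, giving ⟨e,⟨t,e⟩⟩.
At [zib [clud fep]], [clud fep] : ⟨e,⟨t,e⟩⟩ takes zib : e, giving ⟨t,e⟩.
At [[blicket kiv] [zib [clud fep]]], [blicket kiv] : ⟨⟨t,e⟩,⟨t,e⟩⟩ takes [zib [clud fep]] : ⟨t,e⟩, giving ⟨t,e⟩.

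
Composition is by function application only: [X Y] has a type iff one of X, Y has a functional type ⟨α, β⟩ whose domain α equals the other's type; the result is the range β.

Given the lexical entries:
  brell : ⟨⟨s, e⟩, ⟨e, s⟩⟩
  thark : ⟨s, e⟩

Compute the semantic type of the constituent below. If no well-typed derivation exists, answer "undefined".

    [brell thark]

⟨e, s⟩

At [brell thark], brell : ⟨⟨s, e⟩, ⟨e, s⟩⟩ takes thark : ⟨s, e⟩, giving ⟨e, s⟩.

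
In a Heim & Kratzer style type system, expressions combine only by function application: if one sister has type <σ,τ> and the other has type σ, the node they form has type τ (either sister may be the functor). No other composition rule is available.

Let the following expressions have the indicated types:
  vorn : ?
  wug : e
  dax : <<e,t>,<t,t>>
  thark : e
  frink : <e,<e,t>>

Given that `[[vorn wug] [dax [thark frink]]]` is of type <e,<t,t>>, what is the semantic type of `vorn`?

<e,<<t,t>,<e,<t,t>>>>

For [[vorn wug] [dax [thark frink]]] to have type <e,<t,t>> with [dax [thark frink]] of type <t,t>, [vorn wug] must be the function: [vorn wug] : <<t,t>,<e,<t,t>>>.
For [vorn wug] to have type <<t,t>,<e,<t,t>>> with wug of type e, vorn must be the function: vorn : <e,<<t,t>,<e,<t,t>>>>.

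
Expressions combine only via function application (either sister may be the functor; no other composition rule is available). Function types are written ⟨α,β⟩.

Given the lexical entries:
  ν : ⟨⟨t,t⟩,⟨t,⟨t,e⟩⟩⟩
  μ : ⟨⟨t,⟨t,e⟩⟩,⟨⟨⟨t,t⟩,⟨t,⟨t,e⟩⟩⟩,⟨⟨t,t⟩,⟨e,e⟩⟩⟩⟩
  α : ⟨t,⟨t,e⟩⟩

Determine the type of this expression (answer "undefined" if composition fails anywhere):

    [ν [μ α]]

⟨⟨t,t⟩,⟨e,e⟩⟩

At [μ α], μ : ⟨⟨t,⟨t,e⟩⟩,⟨⟨⟨t,t⟩,⟨t,⟨t,e⟩⟩⟩,⟨⟨t,t⟩,⟨e,e⟩⟩⟩⟩ takes α : ⟨t,⟨t,e⟩⟩, giving ⟨⟨⟨t,t⟩,⟨t,⟨t,e⟩⟩⟩,⟨⟨t,t⟩,⟨e,e⟩⟩⟩.
At [ν [μ α]], [μ α] : ⟨⟨⟨t,t⟩,⟨t,⟨t,e⟩⟩⟩,⟨⟨t,t⟩,⟨e,e⟩⟩⟩ takes ν : ⟨⟨t,t⟩,⟨t,⟨t,e⟩⟩⟩, giving ⟨⟨t,t⟩,⟨e,e⟩⟩.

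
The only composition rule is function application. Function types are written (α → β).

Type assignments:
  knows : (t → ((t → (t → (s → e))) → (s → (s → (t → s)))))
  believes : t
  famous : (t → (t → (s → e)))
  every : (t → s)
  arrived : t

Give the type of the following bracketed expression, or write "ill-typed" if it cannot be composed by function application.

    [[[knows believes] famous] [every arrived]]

[knows believes]: (t → ((t → (t → (s → e))) → (s → (s → (t → s))))) applied to t yields ((t → (t → (s → e))) → (s → (s → (t → s)))).
[[knows believes] famous]: ((t → (t → (s → e))) → (s → (s → (t → s)))) applied to (t → (t → (s → e))) yields (s → (s → (t → s))).
[every arrived]: (t → s) applied to t yields s.
[[[knows believes] famous] [every arrived]]: (s → (s → (t → s))) applied to s yields (s → (t → s)).

(s → (t → s))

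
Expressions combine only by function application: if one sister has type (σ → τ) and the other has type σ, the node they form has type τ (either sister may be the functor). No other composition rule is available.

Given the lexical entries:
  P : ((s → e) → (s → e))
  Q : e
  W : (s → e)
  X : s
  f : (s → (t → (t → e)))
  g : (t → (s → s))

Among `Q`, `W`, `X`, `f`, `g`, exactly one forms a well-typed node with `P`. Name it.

Q : e — P needs (s → e); Q needs nothing (atomic); neither fits.
W — combines: P : ((s → e) → (s → e)) takes W : (s → e) as argument, giving (s → e).
X : s — P needs (s → e); X needs nothing (atomic); neither fits.
f : (s → (t → (t → e))) — P needs (s → e); f needs s; neither fits.
g : (t → (s → s)) — P needs (s → e); g needs t; neither fits.

W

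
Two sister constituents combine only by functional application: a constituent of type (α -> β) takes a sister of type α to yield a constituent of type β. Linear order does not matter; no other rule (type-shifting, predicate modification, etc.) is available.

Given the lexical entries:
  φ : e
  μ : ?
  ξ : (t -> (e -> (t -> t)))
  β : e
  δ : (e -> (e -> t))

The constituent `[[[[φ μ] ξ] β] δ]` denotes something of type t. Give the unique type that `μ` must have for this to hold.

(e -> ((t -> (e -> (t -> t))) -> (e -> ((e -> (e -> t)) -> t))))

For [[[[φ μ] ξ] β] δ] to have type t with δ of type (e -> (e -> t)), [[[φ μ] ξ] β] must be the function: [[[φ μ] ξ] β] : ((e -> (e -> t)) -> t).
For [[[φ μ] ξ] β] to have type ((e -> (e -> t)) -> t) with β of type e, [[φ μ] ξ] must be the function: [[φ μ] ξ] : (e -> ((e -> (e -> t)) -> t)).
For [[φ μ] ξ] to have type (e -> ((e -> (e -> t)) -> t)) with ξ of type (t -> (e -> (t -> t))), [φ μ] must be the function: [φ μ] : ((t -> (e -> (t -> t))) -> (e -> ((e -> (e -> t)) -> t))).
For [φ μ] to have type ((t -> (e -> (t -> t))) -> (e -> ((e -> (e -> t)) -> t))) with φ of type e, μ must be the function: μ : (e -> ((t -> (e -> (t -> t))) -> (e -> ((e -> (e -> t)) -> t)))).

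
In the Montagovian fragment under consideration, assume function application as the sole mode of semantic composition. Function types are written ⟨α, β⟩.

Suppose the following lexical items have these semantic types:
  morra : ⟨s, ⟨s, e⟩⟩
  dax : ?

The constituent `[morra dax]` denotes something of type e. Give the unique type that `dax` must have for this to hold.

⟨⟨s, ⟨s, e⟩⟩, e⟩

[morra dax] is required to be e. morra : ⟨s, ⟨s, e⟩⟩ cannot yield e as functor, so dax : ⟨⟨s, ⟨s, e⟩⟩, e⟩.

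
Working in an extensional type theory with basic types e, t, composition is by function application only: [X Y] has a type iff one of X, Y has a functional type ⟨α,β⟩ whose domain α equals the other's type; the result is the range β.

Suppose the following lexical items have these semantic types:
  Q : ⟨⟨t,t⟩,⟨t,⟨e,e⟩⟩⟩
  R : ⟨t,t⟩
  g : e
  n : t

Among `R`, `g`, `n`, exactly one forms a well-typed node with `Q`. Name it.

R — combines: Q : ⟨⟨t,t⟩,⟨t,⟨e,e⟩⟩⟩ takes R : ⟨t,t⟩ as argument, giving ⟨t,⟨e,e⟩⟩.
g : e — no; Q wants ⟨t,t⟩, and g wants nothing (atomic).
n : t — no; Q wants ⟨t,t⟩, and n wants nothing (atomic).

R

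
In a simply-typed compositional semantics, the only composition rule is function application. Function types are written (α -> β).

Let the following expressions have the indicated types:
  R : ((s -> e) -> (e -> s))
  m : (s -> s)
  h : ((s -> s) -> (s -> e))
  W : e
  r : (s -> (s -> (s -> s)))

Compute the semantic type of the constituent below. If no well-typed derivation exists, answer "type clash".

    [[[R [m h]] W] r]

(s -> (s -> s))

[m h]: h is ((s -> s) -> (s -> e)), m is (s -> s); result (s -> e).
[R [m h]]: R is ((s -> e) -> (e -> s)), [m h] is (s -> e); result (e -> s).
[[R [m h]] W]: [R [m h]] is (e -> s), W is e; result s.
[[[R [m h]] W] r]: r is (s -> (s -> (s -> s))), [[R [m h]] W] is s; result (s -> (s -> s)).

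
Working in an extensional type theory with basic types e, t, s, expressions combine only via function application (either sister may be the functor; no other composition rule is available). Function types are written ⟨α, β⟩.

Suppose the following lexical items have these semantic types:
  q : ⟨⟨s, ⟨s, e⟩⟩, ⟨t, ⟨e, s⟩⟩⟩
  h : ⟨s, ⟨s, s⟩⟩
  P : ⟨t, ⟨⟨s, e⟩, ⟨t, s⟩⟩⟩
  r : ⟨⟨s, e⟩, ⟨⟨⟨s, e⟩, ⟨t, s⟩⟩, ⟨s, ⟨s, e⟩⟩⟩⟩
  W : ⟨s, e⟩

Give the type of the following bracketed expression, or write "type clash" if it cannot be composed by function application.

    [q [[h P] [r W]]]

type clash

At [h P]: neither ⟨s, ⟨s, s⟩⟩ nor ⟨t, ⟨⟨s, e⟩, ⟨t, s⟩⟩⟩ can take the other as argument; the node is ill-typed.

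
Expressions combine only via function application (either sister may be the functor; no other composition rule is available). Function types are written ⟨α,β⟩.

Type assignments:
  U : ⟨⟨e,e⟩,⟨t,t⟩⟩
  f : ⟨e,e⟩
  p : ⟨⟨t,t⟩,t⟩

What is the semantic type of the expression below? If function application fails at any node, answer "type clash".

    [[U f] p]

t

[U f] — U of type ⟨⟨e,e⟩,⟨t,t⟩⟩ combines with f of type ⟨e,e⟩: type ⟨t,t⟩.
[[U f] p] — p of type ⟨⟨t,t⟩,t⟩ combines with [U f] of type ⟨t,t⟩: type t.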